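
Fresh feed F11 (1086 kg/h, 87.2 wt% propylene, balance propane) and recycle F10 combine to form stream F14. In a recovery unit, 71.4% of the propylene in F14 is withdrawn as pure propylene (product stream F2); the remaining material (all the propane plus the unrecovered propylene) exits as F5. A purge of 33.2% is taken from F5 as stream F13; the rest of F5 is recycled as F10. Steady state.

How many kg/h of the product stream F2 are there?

835.8 kg/h

propylene in F14: m_A = 1086×0.872 + (1−0.332)·(1−0.714)·m_A, so m_A = 946.99/0.8090 = 1170.6 kg/h.
Product F2 = 0.714×1170.6 = 835.84 kg/h.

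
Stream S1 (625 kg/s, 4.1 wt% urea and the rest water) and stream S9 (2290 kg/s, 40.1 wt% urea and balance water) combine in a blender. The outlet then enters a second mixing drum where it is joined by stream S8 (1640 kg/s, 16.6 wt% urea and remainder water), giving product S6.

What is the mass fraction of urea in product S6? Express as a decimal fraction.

0.267

Overall, product flow = 4555 kg/s.
urea in = 625×0.041 + 2290×0.401 + 1640×0.166 = 1216.2 kg/s.
urea fraction in S6 = 0.267.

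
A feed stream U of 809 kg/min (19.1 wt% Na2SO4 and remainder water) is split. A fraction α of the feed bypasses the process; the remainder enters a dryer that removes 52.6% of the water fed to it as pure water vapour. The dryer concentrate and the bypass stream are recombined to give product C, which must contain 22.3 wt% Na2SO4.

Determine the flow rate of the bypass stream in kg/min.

536.2 kg/min

All 809×0.191 = 154.52 kg/min of Na2SO4 reaches C, so C = 154.52/0.223 = 692.91 kg/min and vapour = 116.09 kg/min.
The evaporator receives (1−α)·809 of feed at 0.809 water and removes 0.526 of that water:
0.526×0.809×(1−α)×809 = 116.09
(1−α) = 116.09/344.26 = 0.3372;  α = 0.6628.
Bypass flow = 0.6628×809 = 536.19 kg/min.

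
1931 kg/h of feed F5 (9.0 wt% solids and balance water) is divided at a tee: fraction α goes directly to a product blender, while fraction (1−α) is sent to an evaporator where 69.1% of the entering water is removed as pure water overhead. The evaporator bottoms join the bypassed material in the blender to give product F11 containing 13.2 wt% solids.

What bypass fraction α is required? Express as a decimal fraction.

0.494

All 1931×0.090 = 173.79 kg/h of solids reaches F11, so F11 = 173.79/0.132 = 1316.6 kg/h and vapour = 614.41 kg/h.
The evaporator receives (1−α)·1931 of feed at 0.910 water and removes 0.691 of that water:
0.691×0.910×(1−α)×1931 = 614.41
(1−α) = 614.41/1214.2 = 0.5060;  α = 0.4940.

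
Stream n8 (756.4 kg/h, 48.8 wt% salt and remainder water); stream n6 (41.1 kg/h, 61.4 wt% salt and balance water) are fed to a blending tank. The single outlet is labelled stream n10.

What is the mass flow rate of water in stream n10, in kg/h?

water out = water in = 756.4×0.512 + 41.1×0.386 = 403.14 kg/h.

403.1 kg/h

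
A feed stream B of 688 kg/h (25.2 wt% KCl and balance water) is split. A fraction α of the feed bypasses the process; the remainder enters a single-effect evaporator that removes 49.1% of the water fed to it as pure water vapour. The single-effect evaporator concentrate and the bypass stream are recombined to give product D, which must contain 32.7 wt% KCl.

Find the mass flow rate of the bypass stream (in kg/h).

258.3 kg/h

All 688×0.252 = 173.38 kg/h of KCl reaches D, so D = 173.38/0.327 = 530.2 kg/h and vapour = 157.8 kg/h.
The evaporator receives (1−α)·688 of feed at 0.748 water and removes 0.491 of that water:
0.491×0.748×(1−α)×688 = 157.8
(1−α) = 157.8/252.68 = 0.6245;  α = 0.3755.
Bypass flow = 0.3755×688 = 258.35 kg/h.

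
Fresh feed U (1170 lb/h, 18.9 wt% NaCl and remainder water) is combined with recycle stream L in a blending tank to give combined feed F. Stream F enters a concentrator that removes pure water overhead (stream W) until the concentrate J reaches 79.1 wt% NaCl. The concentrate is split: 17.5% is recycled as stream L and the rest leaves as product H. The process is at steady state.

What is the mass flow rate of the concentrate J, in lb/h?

338.9 lb/h

Overall NaCl balance (none leaves overhead): NaCl in fresh feed = NaCl in product, i.e. 1170×0.189 = (1−0.175)·J·0.791.
J = 221.13/(0.791×0.825) = 338.86 lb/h.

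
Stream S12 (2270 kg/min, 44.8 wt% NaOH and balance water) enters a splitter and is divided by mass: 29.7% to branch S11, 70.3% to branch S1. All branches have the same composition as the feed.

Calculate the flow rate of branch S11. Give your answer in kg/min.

Branch S11 flow = 0.297×2270 = 674.19 kg/min.

674.2 kg/min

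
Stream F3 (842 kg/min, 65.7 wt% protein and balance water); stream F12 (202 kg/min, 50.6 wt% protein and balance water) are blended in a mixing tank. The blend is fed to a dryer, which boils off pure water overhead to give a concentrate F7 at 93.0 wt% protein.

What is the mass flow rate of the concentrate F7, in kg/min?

704.7 kg/min

protein entering = 842×0.657 + 202×0.506 = 655.41 kg/min.
All protein reports to F7, so F7 = 655.41/0.930 = 704.74 kg/min.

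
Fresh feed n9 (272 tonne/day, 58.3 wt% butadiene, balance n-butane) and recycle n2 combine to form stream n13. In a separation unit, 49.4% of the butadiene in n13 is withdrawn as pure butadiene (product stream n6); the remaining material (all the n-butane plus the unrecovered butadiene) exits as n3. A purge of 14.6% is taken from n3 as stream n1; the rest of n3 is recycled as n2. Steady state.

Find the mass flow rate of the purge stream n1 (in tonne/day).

134.1 tonne/day

n-butane enters only via n9 and leaves only via the purge: 272×0.417 = 0.146×(n-butane in n3), and the separation unit passes all n-butane, so n-butane in n13 = n-butane in n3 = 776.88 tonne/day.
butadiene in n13: m_A = 272×0.583 + (1−0.146)·(1−0.494)·m_A, so m_A = 158.58/0.5679 = 279.24 tonne/day.
n3 = (1−0.494)×279.24 + 776.88 = 918.17 tonne/day.
Purge n1 = 0.146×918.17 = 134.05 tonne/day.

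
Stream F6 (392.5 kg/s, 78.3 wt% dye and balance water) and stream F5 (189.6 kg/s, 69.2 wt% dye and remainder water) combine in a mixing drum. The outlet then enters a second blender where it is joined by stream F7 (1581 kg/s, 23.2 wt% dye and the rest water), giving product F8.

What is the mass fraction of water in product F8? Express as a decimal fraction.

0.628

Overall, product flow = 2163.1 kg/s.
water in = 392.5×0.217 + 189.6×0.308 + 1581×0.768 = 1357.8 kg/s.
water fraction in F8 = 0.628.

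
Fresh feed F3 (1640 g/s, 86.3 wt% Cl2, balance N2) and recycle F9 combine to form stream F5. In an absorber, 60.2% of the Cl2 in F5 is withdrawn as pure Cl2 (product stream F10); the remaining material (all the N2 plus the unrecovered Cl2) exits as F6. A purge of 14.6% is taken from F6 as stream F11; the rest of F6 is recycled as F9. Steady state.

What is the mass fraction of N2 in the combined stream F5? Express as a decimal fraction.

0.418

N2 enters only via F3 and leaves only via the purge: 1640×0.137 = 0.146×(N2 in F6), and the absorber passes all N2, so N2 in F5 = N2 in F6 = 1538.9 g/s.
Cl2 in F5: m_A = 1640×0.863 + (1−0.146)·(1−0.602)·m_A, so m_A = 1415.3/0.6601 = 2144.1 g/s.
F5 = 2144.1 + 1538.9 = 3683 g/s.
N2 fraction in F5 = 1538.9/3683 = 0.418.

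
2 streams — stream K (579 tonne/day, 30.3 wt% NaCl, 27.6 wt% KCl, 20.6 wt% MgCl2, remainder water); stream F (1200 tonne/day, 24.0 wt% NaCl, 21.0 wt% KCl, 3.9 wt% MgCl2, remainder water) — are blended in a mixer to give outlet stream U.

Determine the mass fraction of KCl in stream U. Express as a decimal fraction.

0.231

Total flow out = 579 + 1200 = 1779 tonne/day.
KCl in = 579×0.276 + 1200×0.210 = 411.8 tonne/day.
KCl mass fraction in U = 411.8/1779 = 0.231.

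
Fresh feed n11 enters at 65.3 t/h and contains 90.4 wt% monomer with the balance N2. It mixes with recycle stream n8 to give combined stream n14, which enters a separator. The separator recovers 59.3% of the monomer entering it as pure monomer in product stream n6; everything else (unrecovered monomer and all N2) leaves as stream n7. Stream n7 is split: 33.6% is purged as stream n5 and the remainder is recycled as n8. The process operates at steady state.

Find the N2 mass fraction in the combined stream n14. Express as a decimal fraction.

0.187

N2 enters only via n11 and leaves only via the purge: 65.3×0.096 = 0.336×(N2 in n7), and the separator passes all N2, so N2 in n14 = N2 in n7 = 18.657 t/h.
monomer in n14: m_A = 65.3×0.904 + (1−0.336)·(1−0.593)·m_A, so m_A = 59.031/0.7298 = 80.892 t/h.
n14 = 80.892 + 18.657 = 99.549 t/h.
N2 fraction in n14 = 18.657/99.549 = 0.187.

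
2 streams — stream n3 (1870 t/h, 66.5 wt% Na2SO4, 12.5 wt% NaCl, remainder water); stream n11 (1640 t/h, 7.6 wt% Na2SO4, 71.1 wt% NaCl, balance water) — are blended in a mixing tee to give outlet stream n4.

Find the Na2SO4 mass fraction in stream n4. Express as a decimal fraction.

Total flow out = 1870 + 1640 = 3510 t/h.
Na2SO4 in = 1870×0.665 + 1640×0.076 = 1368.2 t/h.
Na2SO4 mass fraction in n4 = 1368.2/3510 = 0.390.

0.390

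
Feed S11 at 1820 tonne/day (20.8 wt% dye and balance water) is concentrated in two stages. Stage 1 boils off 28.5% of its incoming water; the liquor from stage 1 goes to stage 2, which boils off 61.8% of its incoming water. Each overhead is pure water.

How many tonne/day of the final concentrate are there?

772.3 tonne/day

water in feed = 1820×0.792 = 1441.4 tonne/day.
After stage 1: water left = (1−0.285)×1441.4 = 1030.6; stream total = 1409.2 tonne/day.
After stage 2: water left = (1−0.618)×1030.6 = 393.7; final concentrate = 772.26 tonne/day.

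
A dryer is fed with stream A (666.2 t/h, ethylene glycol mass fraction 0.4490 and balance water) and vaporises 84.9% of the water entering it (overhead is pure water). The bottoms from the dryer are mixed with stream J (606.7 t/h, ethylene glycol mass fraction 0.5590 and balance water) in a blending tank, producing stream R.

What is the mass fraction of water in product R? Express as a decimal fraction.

0.3360

Vapour removed = 0.849×0.551×666.2 = 311.65 t/h; concentrate = 354.55 t/h.
water reaching the mixer = 55.429 (from concentrate) + 606.7×0.441 = 322.98 t/h.
Product flow = 354.55 + 606.7 = 961.25 t/h; water fraction = 0.3360.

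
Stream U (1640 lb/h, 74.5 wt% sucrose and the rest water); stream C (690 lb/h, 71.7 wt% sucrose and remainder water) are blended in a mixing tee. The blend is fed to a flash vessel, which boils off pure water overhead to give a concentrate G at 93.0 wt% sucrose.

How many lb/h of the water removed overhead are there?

sucrose entering = 1640×0.745 + 690×0.717 = 1716.5 lb/h.
All sucrose reports to G, so G = 1716.5/0.930 = 1845.7 lb/h.
Total feed = 2330 lb/h; overhead = 2330 − 1845.7 = 484.27 lb/h.

484.3 lb/h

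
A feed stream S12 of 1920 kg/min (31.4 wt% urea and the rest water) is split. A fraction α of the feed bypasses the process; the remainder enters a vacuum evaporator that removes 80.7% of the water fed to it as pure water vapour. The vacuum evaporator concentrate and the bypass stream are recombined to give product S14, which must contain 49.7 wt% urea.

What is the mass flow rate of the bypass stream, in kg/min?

643 kg/min

All 1920×0.314 = 602.88 kg/min of urea reaches S14, so S14 = 602.88/0.497 = 1213 kg/min and vapour = 706.96 kg/min.
The evaporator receives (1−α)·1920 of feed at 0.686 water and removes 0.807 of that water:
0.807×0.686×(1−α)×1920 = 706.96
(1−α) = 706.96/1062.9 = 0.6651;  α = 0.3349.
Bypass flow = 0.3349×1920 = 642.98 kg/min.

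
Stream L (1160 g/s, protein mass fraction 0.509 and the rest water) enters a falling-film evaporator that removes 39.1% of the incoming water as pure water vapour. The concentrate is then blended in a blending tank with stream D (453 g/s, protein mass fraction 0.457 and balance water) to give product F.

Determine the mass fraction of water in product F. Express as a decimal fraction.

Vapour removed = 0.391×0.491×1160 = 222.7 g/s; concentrate = 937.3 g/s.
water reaching the mixer = 346.86 (from concentrate) + 453×0.543 = 592.84 g/s.
Product flow = 937.3 + 453 = 1390.3 g/s; water fraction = 0.426.

0.426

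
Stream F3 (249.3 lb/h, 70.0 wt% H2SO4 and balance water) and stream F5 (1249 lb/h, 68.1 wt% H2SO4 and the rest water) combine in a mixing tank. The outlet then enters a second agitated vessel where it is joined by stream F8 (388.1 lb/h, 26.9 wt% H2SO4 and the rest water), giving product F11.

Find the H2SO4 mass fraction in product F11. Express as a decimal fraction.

Overall, product flow = 1886.4 lb/h.
H2SO4 in = 249.3×0.700 + 1249×0.681 + 388.1×0.269 = 1129.5 lb/h.
H2SO4 fraction in F11 = 0.599.

0.599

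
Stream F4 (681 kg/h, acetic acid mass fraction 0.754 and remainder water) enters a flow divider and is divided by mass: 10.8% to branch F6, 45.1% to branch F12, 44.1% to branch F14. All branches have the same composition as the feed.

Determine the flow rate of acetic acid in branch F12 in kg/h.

231.6 kg/h

Branch F12 total = 0.451×681 = 307.13 kg/h.
acetic acid in F12 = 0.754×307.13 = 231.58 kg/h.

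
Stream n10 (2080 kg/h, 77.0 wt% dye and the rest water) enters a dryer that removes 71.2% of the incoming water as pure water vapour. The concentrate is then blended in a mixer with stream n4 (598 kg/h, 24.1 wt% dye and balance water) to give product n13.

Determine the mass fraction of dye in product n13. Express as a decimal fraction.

Vapour removed = 0.712×0.230×2080 = 340.62 kg/h; concentrate = 1739.4 kg/h.
dye reaching the mixer = 1601.6 (from concentrate) + 598×0.241 = 1745.7 kg/h.
Product flow = 1739.4 + 598 = 2337.4 kg/h; dye fraction = 0.747.

0.747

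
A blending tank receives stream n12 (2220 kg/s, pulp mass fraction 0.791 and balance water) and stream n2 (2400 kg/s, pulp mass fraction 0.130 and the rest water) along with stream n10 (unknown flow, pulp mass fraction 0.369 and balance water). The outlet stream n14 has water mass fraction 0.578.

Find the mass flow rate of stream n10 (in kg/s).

2234 kg/s

Let n10 be the unknown flow. Total out = 4620 + n10.
water balance: 2552 + 0.631·n10 = 0.578·(4620 + n10)
(0.631 − 0.578)·n10 = 0.578×4620 − 2552 = 118.38
n10 = 118.38 / 0.053 = 2233.6 kg/s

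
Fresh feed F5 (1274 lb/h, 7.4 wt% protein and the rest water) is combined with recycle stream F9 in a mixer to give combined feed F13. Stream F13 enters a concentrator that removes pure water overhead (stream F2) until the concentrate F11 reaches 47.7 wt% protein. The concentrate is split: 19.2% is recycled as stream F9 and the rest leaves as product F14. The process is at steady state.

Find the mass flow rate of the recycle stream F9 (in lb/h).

Overall protein balance (none leaves overhead): protein in fresh feed = protein in product, i.e. 1274×0.074 = (1−0.192)·F11·0.477.
F11 = 94.276/(0.477×0.808) = 244.61 lb/h.
Recycle F9 = 0.192×244.61 = 46.965 lb/h.

46.96 lb/h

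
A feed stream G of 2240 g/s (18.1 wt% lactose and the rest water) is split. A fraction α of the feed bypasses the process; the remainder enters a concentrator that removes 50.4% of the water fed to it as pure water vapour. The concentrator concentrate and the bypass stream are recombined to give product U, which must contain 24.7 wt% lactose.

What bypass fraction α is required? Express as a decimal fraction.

All 2240×0.181 = 405.44 g/s of lactose reaches U, so U = 405.44/0.247 = 1641.5 g/s and vapour = 598.54 g/s.
The evaporator receives (1−α)·2240 of feed at 0.819 water and removes 0.504 of that water:
0.504×0.819×(1−α)×2240 = 598.54
(1−α) = 598.54/924.62 = 0.6473;  α = 0.3527.

0.353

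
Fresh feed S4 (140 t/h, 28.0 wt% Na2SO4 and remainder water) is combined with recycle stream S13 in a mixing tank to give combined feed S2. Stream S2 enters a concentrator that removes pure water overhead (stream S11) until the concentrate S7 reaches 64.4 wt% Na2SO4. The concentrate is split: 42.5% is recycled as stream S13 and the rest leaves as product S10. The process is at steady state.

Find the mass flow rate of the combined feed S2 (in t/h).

Overall Na2SO4 balance (none leaves overhead): Na2SO4 in fresh feed = Na2SO4 in product, i.e. 140×0.280 = (1−0.425)·S7·0.644.
S7 = 39.2/(0.644×0.575) = 105.86 t/h.
Recycle S13 = 0.425×105.86 = 44.991 t/h.
Combined feed S2 = 140 + 44.991 = 184.99 t/h.

185 t/h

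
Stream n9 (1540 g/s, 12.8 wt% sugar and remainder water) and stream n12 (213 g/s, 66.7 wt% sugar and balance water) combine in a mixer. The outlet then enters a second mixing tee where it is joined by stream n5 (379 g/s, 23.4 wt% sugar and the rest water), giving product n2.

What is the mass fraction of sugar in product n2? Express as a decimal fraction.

Overall, product flow = 2132 g/s.
sugar in = 1540×0.128 + 213×0.667 + 379×0.234 = 427.88 g/s.
sugar fraction in n2 = 0.201.

0.201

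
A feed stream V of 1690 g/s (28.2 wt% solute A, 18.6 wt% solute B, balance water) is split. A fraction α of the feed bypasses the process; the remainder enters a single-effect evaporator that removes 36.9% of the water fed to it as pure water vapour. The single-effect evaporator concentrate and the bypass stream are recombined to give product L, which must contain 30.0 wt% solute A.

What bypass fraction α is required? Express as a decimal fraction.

All 1690×0.282 = 476.58 g/s of solute A reaches L, so L = 476.58/0.300 = 1588.6 g/s and vapour = 101.4 g/s.
The evaporator receives (1−α)·1690 of feed at 0.532 water and removes 0.369 of that water:
0.369×0.532×(1−α)×1690 = 101.4
(1−α) = 101.4/331.76 = 0.3056;  α = 0.6944.

0.694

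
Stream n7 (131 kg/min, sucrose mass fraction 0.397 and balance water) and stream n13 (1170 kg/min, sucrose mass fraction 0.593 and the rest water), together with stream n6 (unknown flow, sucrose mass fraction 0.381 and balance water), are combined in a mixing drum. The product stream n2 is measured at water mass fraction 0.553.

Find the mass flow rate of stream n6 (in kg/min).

2489 kg/min

Let n6 be the unknown flow. Total out = 1301 + n6.
water balance: 555.18 + 0.619·n6 = 0.553·(1301 + n6)
(0.619 − 0.553)·n6 = 0.553×1301 − 555.18 = 164.27
n6 = 164.27 / 0.066 = 2488.9 kg/min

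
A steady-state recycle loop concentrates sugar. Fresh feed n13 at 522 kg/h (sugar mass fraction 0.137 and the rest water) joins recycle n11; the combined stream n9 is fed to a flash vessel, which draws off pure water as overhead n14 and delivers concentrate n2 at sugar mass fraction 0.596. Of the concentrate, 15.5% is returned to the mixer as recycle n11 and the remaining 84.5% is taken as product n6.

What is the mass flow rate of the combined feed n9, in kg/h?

Overall sugar balance (none leaves overhead): sugar in fresh feed = sugar in product, i.e. 522×0.137 = (1−0.155)·n2·0.596.
n2 = 71.514/(0.596×0.845) = 142 kg/h.
Recycle n11 = 0.155×142 = 22.01 kg/h.
Combined feed n9 = 522 + 22.01 = 544.01 kg/h.

544 kg/h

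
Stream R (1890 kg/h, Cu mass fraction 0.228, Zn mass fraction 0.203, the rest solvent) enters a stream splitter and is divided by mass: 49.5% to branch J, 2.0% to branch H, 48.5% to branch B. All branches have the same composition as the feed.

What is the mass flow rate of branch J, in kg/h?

Branch J flow = 0.495×1890 = 935.55 kg/h.

935.5 kg/h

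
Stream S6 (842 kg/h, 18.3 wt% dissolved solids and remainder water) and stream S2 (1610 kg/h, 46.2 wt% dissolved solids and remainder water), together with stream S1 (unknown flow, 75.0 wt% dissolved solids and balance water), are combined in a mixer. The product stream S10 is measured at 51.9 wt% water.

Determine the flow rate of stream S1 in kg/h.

1046 kg/h

Let S1 be the unknown flow. Total out = 2452 + S1.
water balance: 1554.1 + 0.250·S1 = 0.519·(2452 + S1)
(0.250 − 0.519)·S1 = 0.519×2452 − 1554.1 = -281.51
S1 = -281.51 / -0.269 = 1046.5 kg/h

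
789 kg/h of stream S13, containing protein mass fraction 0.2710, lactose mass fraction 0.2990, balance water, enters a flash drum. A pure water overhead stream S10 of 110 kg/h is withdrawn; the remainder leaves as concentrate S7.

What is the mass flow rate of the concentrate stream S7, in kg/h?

Concentrate = 789 − 110 = 679 kg/h.

679 kg/h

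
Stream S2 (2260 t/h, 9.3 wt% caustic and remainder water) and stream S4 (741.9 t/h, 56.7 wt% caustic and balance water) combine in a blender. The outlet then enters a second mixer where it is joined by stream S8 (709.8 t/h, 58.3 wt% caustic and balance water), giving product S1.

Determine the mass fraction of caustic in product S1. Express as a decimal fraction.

0.281

Overall, product flow = 3711.7 t/h.
caustic in = 2260×0.093 + 741.9×0.567 + 709.8×0.583 = 1044.7 t/h.
caustic fraction in S1 = 0.281.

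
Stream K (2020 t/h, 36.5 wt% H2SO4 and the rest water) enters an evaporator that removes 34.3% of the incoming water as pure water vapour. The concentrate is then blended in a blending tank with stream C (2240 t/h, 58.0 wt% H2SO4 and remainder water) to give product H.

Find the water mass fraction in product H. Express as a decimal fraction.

0.467

Vapour removed = 0.343×0.635×2020 = 439.97 t/h; concentrate = 1580 t/h.
water reaching the mixer = 842.73 (from concentrate) + 2240×0.420 = 1783.5 t/h.
Product flow = 1580 + 2240 = 3820 t/h; water fraction = 0.467.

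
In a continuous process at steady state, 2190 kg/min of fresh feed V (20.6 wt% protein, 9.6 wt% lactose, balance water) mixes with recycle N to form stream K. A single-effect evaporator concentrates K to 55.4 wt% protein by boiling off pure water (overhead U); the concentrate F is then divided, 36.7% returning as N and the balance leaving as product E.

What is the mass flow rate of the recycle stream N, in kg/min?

472.1 kg/min

Overall protein balance (none leaves overhead): protein in fresh feed = protein in product, i.e. 2190×0.206 = (1−0.367)·F·0.554.
F = 451.14/(0.554×0.633) = 1286.5 kg/min.
Recycle N = 0.367×1286.5 = 472.13 kg/min.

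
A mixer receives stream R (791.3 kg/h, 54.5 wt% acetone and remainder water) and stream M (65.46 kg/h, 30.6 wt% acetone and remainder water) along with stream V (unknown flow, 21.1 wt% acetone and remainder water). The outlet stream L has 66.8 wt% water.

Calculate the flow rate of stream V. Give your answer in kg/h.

1379 kg/h

Let V be the unknown flow. Total out = 856.76 + V.
water balance: 405.47 + 0.789·V = 0.668·(856.76 + V)
(0.789 − 0.668)·V = 0.668×856.76 − 405.47 = 166.84
V = 166.84 / 0.121 = 1378.9 kg/h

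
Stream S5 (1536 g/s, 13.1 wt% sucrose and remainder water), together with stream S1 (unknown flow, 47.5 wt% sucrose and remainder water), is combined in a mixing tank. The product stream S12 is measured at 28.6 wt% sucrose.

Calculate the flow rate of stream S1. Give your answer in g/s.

Let S1 be the unknown flow. Total out = 1536 + S1.
sucrose balance: 201.22 + 0.475·S1 = 0.286·(1536 + S1)
(0.475 − 0.286)·S1 = 0.286×1536 − 201.22 = 238.08
S1 = 238.08 / 0.189 = 1259.7 g/s

1260 g/s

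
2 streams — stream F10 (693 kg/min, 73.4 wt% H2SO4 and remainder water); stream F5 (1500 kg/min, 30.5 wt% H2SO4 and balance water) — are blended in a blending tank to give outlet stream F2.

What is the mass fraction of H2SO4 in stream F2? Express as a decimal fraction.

Total flow out = 693 + 1500 = 2193 kg/min.
H2SO4 in = 693×0.734 + 1500×0.305 = 966.16 kg/min.
H2SO4 mass fraction in F2 = 966.16/2193 = 0.4406.

0.4406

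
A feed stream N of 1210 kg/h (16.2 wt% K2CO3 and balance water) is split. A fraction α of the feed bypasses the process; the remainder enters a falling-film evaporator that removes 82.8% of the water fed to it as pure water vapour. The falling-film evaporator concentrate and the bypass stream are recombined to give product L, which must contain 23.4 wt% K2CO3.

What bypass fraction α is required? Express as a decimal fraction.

All 1210×0.162 = 196.02 kg/h of K2CO3 reaches L, so L = 196.02/0.234 = 837.69 kg/h and vapour = 372.31 kg/h.
The evaporator receives (1−α)·1210 of feed at 0.838 water and removes 0.828 of that water:
0.828×0.838×(1−α)×1210 = 372.31
(1−α) = 372.31/839.58 = 0.4434;  α = 0.5566.

0.557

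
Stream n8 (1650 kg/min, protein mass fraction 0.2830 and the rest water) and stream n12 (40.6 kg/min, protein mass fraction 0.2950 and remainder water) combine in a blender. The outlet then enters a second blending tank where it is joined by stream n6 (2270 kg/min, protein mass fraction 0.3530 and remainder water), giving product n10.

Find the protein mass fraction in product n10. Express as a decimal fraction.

Overall, product flow = 3960.6 kg/min.
protein in = 1650×0.283 + 40.6×0.295 + 2270×0.353 = 1280.2 kg/min.
protein fraction in n10 = 0.3232.

0.3232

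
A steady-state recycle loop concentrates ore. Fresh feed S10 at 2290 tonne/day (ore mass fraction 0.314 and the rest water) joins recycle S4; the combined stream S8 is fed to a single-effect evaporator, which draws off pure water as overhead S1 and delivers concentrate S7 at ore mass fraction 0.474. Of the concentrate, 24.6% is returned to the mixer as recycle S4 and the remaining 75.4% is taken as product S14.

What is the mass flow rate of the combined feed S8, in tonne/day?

2785 tonne/day

Overall ore balance (none leaves overhead): ore in fresh feed = ore in product, i.e. 2290×0.314 = (1−0.246)·S7·0.474.
S7 = 719.06/(0.474×0.754) = 2011.9 tonne/day.
Recycle S4 = 0.246×2011.9 = 494.94 tonne/day.
Combined feed S8 = 2290 + 494.94 = 2784.9 tonne/day.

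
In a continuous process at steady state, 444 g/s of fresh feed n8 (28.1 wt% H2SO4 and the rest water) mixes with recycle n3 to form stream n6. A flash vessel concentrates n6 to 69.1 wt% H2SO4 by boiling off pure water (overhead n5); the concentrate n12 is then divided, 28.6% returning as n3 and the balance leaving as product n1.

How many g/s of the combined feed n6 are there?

516.3 g/s

Overall H2SO4 balance (none leaves overhead): H2SO4 in fresh feed = H2SO4 in product, i.e. 444×0.281 = (1−0.286)·n12·0.691.
n12 = 124.76/(0.691×0.714) = 252.88 g/s.
Recycle n3 = 0.286×252.88 = 72.323 g/s.
Combined feed n6 = 444 + 72.323 = 516.32 g/s.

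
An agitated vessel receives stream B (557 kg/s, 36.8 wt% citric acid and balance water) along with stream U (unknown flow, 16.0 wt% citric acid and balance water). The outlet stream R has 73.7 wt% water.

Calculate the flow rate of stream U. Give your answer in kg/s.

Let U be the unknown flow. Total out = 557 + U.
water balance: 352.02 + 0.840·U = 0.737·(557 + U)
(0.840 − 0.737)·U = 0.737×557 − 352.02 = 58.485
U = 58.485 / 0.103 = 567.82 kg/s

567.8 kg/s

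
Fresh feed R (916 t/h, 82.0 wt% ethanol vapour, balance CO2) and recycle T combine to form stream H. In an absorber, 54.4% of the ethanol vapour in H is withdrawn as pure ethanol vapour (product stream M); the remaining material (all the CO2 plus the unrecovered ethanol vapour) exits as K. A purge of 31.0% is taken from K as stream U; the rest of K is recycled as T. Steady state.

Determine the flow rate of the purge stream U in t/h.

319.8 t/h

CO2 enters only via R and leaves only via the purge: 916×0.180 = 0.310×(CO2 in K), and the absorber passes all CO2, so CO2 in H = CO2 in K = 531.87 t/h.
ethanol vapour in H: m_A = 916×0.820 + (1−0.310)·(1−0.544)·m_A, so m_A = 751.12/0.6854 = 1095.9 t/h.
K = (1−0.544)×1095.9 + 531.87 = 1031.6 t/h.
Purge U = 0.310×1031.6 = 319.8 t/h.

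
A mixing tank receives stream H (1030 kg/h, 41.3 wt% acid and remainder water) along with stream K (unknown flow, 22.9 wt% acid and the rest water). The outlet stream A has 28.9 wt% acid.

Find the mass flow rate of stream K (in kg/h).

Let K be the unknown flow. Total out = 1030 + K.
acid balance: 425.39 + 0.229·K = 0.289·(1030 + K)
(0.229 − 0.289)·K = 0.289×1030 − 425.39 = -127.72
K = -127.72 / -0.060 = 2128.7 kg/h

2129 kg/h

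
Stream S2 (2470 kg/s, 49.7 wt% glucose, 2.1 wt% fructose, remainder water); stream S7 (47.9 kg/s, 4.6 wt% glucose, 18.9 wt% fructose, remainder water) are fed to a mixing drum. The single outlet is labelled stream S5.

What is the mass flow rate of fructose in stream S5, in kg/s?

fructose out = fructose in = 2470×0.021 + 47.9×0.189 = 60.923 kg/s.

60.92 kg/s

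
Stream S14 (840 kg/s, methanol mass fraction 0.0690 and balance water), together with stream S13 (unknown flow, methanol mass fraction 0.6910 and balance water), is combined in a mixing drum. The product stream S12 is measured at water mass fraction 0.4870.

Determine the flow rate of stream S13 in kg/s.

2095 kg/s

Let S13 be the unknown flow. Total out = 840 + S13.
water balance: 782.04 + 0.309·S13 = 0.487·(840 + S13)
(0.309 − 0.487)·S13 = 0.487×840 − 782.04 = -372.96
S13 = -372.96 / -0.178 = 2095.3 kg/s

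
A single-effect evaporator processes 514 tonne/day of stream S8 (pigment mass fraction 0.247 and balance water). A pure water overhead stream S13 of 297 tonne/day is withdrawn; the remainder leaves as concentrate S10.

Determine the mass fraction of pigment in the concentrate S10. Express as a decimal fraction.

pigment is not removed: 514×0.247 = 126.96 tonne/day of pigment enters S10.
Concentrate = 514 − 297 = 217 tonne/day.
Mass fraction = 126.96/217 = 0.585.

0.585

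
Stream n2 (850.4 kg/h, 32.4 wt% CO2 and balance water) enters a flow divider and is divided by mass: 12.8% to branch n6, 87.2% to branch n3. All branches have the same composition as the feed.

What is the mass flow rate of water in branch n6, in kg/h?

Branch n6 total = 0.128×850.4 = 108.85 kg/h.
water in n6 = 0.676×108.85 = 73.583 kg/h.

73.58 kg/h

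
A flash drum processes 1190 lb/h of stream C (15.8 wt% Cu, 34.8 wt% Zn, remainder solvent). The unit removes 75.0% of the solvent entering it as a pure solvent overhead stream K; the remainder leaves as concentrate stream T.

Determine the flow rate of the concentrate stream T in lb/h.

749.1 lb/h

solvent entering = 1190×0.494 = 587.86 lb/h; overhead removed = 0.750×587.86 = 440.89 lb/h.
Concentrate = 1190 − 440.89 = 749.11 lb/h.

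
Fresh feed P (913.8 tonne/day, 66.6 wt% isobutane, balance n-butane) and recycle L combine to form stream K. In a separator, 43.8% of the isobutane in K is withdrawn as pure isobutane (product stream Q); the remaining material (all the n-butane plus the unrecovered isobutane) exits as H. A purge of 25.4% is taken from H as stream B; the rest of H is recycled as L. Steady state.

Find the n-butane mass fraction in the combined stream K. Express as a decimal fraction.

n-butane enters only via P and leaves only via the purge: 913.8×0.334 = 0.254×(n-butane in H), and the separator passes all n-butane, so n-butane in K = n-butane in H = 1201.6 tonne/day.
isobutane in K: m_A = 913.8×0.666 + (1−0.254)·(1−0.438)·m_A, so m_A = 608.59/0.5807 = 1047.9 tonne/day.
K = 1047.9 + 1201.6 = 2249.6 tonne/day.
n-butane fraction in K = 1201.6/2249.6 = 0.534.

0.534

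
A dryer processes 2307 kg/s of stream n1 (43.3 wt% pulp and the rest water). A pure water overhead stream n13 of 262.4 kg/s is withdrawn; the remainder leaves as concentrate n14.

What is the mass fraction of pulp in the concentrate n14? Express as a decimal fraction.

pulp is not removed: 2307×0.433 = 998.93 kg/s of pulp enters n14.
Concentrate = 2307 − 262.4 = 2044.6 kg/s.
Mass fraction = 998.93/2044.6 = 0.489.

0.489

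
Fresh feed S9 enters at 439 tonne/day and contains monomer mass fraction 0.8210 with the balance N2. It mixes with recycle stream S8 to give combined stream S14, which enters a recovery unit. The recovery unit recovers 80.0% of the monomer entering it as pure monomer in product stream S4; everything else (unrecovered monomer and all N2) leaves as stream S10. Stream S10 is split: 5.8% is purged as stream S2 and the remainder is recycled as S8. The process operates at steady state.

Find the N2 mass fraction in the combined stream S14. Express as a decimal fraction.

N2 enters only via S9 and leaves only via the purge: 439×0.179 = 0.058×(N2 in S10), and the recovery unit passes all N2, so N2 in S14 = N2 in S10 = 1354.8 tonne/day.
monomer in S14: m_A = 439×0.821 + (1−0.058)·(1−0.800)·m_A, so m_A = 360.42/0.8116 = 444.08 tonne/day.
S14 = 444.08 + 1354.8 = 1798.9 tonne/day.
N2 fraction in S14 = 1354.8/1798.9 = 0.7531.

0.7531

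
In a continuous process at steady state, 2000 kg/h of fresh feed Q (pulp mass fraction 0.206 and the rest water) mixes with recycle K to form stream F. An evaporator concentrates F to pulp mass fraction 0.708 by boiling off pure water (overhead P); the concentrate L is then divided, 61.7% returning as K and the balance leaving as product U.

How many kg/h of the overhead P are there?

Overall pulp balance (none leaves overhead): pulp in fresh feed = pulp in product, i.e. 2000×0.206 = (1−0.617)·L·0.708.
L = 412/(0.708×0.383) = 1519.4 kg/h.
Recycle K = 0.617×1519.4 = 937.45 kg/h.
Combined feed F = 2000 + 937.45 = 2937.5 kg/h.
Overhead P = F − L = 2937.5 − 1519.4 = 1418.1 kg/h.

1418 kg/h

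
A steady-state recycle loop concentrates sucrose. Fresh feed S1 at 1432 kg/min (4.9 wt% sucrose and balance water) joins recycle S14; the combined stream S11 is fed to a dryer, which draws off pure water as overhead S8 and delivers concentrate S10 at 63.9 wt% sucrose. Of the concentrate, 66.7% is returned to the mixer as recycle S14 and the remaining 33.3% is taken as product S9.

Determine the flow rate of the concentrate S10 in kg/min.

329.8 kg/min

Overall sucrose balance (none leaves overhead): sucrose in fresh feed = sucrose in product, i.e. 1432×0.049 = (1−0.667)·S10·0.639.
S10 = 70.168/(0.639×0.333) = 329.76 kg/min.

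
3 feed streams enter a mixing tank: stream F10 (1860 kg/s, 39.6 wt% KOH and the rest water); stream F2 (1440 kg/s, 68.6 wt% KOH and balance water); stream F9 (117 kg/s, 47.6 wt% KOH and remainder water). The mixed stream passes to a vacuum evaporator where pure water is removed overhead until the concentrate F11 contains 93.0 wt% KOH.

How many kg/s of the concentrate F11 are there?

KOH entering = 1860×0.396 + 1440×0.686 + 117×0.476 = 1780.1 kg/s.
All KOH reports to F11, so F11 = 1780.1/0.930 = 1914.1 kg/s.

1914 kg/s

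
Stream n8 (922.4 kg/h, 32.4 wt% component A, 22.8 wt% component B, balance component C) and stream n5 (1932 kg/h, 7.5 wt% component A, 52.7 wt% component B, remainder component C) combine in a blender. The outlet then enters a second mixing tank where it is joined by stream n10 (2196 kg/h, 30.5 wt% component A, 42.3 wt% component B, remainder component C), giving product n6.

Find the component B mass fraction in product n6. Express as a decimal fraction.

Overall, product flow = 5050.4 kg/h.
component B in = 922.4×0.228 + 1932×0.527 + 2196×0.423 = 2157.4 kg/h.
component B fraction in n6 = 0.4272.

0.4272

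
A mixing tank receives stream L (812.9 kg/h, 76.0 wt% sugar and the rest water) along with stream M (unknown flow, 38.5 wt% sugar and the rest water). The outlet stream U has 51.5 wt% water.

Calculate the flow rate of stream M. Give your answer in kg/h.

Let M be the unknown flow. Total out = 812.9 + M.
water balance: 195.1 + 0.615·M = 0.515·(812.9 + M)
(0.615 − 0.515)·M = 0.515×812.9 − 195.1 = 223.55
M = 223.55 / 0.100 = 2235.5 kg/h

2235 kg/h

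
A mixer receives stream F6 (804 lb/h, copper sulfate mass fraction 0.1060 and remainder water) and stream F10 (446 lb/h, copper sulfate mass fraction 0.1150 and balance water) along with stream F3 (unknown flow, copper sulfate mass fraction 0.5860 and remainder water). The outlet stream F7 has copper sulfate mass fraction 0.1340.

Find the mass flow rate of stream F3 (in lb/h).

Let F3 be the unknown flow. Total out = 1250 + F3.
copper sulfate balance: 136.51 + 0.586·F3 = 0.134·(1250 + F3)
(0.586 − 0.134)·F3 = 0.134×1250 − 136.51 = 30.986
F3 = 30.986 / 0.452 = 68.553 lb/h

68.55 lb/h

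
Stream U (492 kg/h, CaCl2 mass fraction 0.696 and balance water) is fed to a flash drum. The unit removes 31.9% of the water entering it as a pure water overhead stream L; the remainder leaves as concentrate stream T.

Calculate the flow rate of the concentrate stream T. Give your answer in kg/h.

444.3 kg/h

water entering = 492×0.304 = 149.57 kg/h; overhead removed = 0.319×149.57 = 47.712 kg/h.
Concentrate = 492 − 47.712 = 444.29 kg/h.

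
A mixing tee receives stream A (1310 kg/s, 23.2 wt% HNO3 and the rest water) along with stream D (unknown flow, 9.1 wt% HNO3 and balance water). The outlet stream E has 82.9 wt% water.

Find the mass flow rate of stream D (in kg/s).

998.9 kg/s

Let D be the unknown flow. Total out = 1310 + D.
water balance: 1006.1 + 0.909·D = 0.829·(1310 + D)
(0.909 − 0.829)·D = 0.829×1310 − 1006.1 = 79.91
D = 79.91 / 0.080 = 998.87 kg/s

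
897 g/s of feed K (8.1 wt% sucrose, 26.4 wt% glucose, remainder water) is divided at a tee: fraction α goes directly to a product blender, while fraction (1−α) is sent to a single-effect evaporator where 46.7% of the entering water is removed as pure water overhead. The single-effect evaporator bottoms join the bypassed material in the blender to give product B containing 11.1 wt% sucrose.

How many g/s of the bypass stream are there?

All 897×0.081 = 72.657 g/s of sucrose reaches B, so B = 72.657/0.111 = 654.57 g/s and vapour = 242.43 g/s.
The evaporator receives (1−α)·897 of feed at 0.655 water and removes 0.467 of that water:
0.467×0.655×(1−α)×897 = 242.43
(1−α) = 242.43/274.38 = 0.8836;  α = 0.1164.
Bypass flow = 0.1164×897 = 104.44 g/s.

104.4 g/s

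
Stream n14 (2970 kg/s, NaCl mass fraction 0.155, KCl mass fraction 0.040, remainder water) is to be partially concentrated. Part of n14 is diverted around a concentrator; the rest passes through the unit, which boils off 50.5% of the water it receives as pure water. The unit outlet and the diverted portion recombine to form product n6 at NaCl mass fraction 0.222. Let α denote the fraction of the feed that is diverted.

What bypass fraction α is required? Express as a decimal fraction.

All 2970×0.155 = 460.35 kg/s of NaCl reaches n6, so n6 = 460.35/0.222 = 2073.6 kg/s and vapour = 896.35 kg/s.
The evaporator receives (1−α)·2970 of feed at 0.805 water and removes 0.505 of that water:
0.505×0.805×(1−α)×2970 = 896.35
(1−α) = 896.35/1207.4 = 0.7424;  α = 0.2576.

0.258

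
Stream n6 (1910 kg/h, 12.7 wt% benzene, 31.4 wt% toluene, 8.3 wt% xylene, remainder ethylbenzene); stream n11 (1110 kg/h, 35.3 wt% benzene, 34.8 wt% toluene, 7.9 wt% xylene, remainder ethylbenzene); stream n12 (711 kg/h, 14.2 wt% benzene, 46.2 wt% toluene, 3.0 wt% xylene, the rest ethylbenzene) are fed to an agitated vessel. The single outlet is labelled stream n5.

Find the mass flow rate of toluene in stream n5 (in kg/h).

1315 kg/h

toluene out = toluene in = 1910×0.314 + 1110×0.348 + 711×0.462 = 1314.5 kg/h.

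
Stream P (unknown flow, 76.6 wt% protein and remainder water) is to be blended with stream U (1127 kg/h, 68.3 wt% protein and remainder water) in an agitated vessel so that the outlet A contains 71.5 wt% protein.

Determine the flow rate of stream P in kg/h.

707.1 kg/h

Let P be the unknown flow. Total out = 1127 + P.
protein balance: 769.74 + 0.766·P = 0.715·(1127 + P)
(0.766 − 0.715)·P = 0.715×1127 − 769.74 = 36.064
P = 36.064 / 0.051 = 707.14 kg/h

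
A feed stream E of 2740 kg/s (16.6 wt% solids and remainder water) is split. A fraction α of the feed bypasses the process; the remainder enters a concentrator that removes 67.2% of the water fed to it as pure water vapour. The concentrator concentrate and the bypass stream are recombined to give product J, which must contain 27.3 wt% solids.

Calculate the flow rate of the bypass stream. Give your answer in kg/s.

All 2740×0.166 = 454.84 kg/s of solids reaches J, so J = 454.84/0.273 = 1666.1 kg/s and vapour = 1073.9 kg/s.
The evaporator receives (1−α)·2740 of feed at 0.834 water and removes 0.672 of that water:
0.672×0.834×(1−α)×2740 = 1073.9
(1−α) = 1073.9/1535.6 = 0.6993;  α = 0.3007.
Bypass flow = 0.3007×2740 = 823.82 kg/s.

823.8 kg/s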